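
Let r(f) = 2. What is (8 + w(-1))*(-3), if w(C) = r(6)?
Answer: -30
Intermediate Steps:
w(C) = 2
(8 + w(-1))*(-3) = (8 + 2)*(-3) = 10*(-3) = -30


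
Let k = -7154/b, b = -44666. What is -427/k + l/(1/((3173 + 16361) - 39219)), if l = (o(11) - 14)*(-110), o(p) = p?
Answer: -3320843863/511 ≈ -6.4987e+6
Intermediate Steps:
l = 330 (l = (11 - 14)*(-110) = -3*(-110) = 330)
k = 3577/22333 (k = -7154/(-44666) = -7154*(-1/44666) = 3577/22333 ≈ 0.16017)
-427/k + l/(1/((3173 + 16361) - 39219)) = -427/3577/22333 + 330/(1/((3173 + 16361) - 39219)) = -427*22333/3577 + 330/(1/(19534 - 39219)) = -1362313/511 + 330/(1/(-19685)) = -1362313/511 + 330/(-1/19685) = -1362313/511 + 330*(-19685) = -1362313/511 - 6496050 = -3320843863/511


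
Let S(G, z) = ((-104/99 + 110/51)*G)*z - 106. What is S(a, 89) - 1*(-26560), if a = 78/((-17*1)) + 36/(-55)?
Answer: 13605265678/524535 ≈ 25938.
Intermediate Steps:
a = -4902/935 (a = 78/(-17) + 36*(-1/55) = 78*(-1/17) - 36/55 = -78/17 - 36/55 = -4902/935 ≈ -5.2428)
S(G, z) = -106 + 1862*G*z/1683 (S(G, z) = ((-104*1/99 + 110*(1/51))*G)*z - 106 = ((-104/99 + 110/51)*G)*z - 106 = (1862*G/1683)*z - 106 = 1862*G*z/1683 - 106 = -106 + 1862*G*z/1683)
S(a, 89) - 1*(-26560) = (-106 + (1862/1683)*(-4902/935)*89) - 1*(-26560) = (-106 - 270783212/524535) + 26560 = -326383922/524535 + 26560 = 13605265678/524535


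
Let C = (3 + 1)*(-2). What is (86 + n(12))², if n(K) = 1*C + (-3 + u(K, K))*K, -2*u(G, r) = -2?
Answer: 2916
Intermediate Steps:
u(G, r) = 1 (u(G, r) = -½*(-2) = 1)
C = -8 (C = 4*(-2) = -8)
n(K) = -8 - 2*K (n(K) = 1*(-8) + (-3 + 1)*K = -8 - 2*K)
(86 + n(12))² = (86 + (-8 - 2*12))² = (86 + (-8 - 24))² = (86 - 32)² = 54² = 2916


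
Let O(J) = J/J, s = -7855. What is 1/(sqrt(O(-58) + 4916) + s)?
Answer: -7855/61696108 - sqrt(4917)/61696108 ≈ -0.00012845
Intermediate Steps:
O(J) = 1
1/(sqrt(O(-58) + 4916) + s) = 1/(sqrt(1 + 4916) - 7855) = 1/(sqrt(4917) - 7855) = 1/(-7855 + sqrt(4917))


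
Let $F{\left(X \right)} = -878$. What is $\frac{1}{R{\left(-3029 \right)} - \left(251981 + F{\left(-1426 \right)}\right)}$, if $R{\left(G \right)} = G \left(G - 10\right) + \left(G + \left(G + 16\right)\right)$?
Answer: $\frac{1}{8947986} \approx 1.1176 \cdot 10^{-7}$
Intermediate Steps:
$R{\left(G \right)} = 16 + 2 G + G \left(-10 + G\right)$ ($R{\left(G \right)} = G \left(-10 + G\right) + \left(G + \left(16 + G\right)\right) = G \left(-10 + G\right) + \left(16 + 2 G\right) = 16 + 2 G + G \left(-10 + G\right)$)
$\frac{1}{R{\left(-3029 \right)} - \left(251981 + F{\left(-1426 \right)}\right)} = \frac{1}{\left(16 + \left(-3029\right)^{2} - -24232\right) - 251103} = \frac{1}{\left(16 + 9174841 + 24232\right) + \left(-251981 + 878\right)} = \frac{1}{9199089 - 251103} = \frac{1}{8947986}$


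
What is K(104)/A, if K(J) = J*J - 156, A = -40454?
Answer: -5330/20227 ≈ -0.26351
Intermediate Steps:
K(J) = -156 + J**2 (K(J) = J**2 - 156 = -156 + J**2)
K(104)/A = (-156 + 104**2)/(-40454) = (-156 + 10816)*(-1/40454) = 10660*(-1/40454) = -5330/20227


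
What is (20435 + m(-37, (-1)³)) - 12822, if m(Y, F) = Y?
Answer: 7576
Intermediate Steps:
(20435 + m(-37, (-1)³)) - 12822 = (20435 - 37) - 12822 = 20398 - 12822 = 7576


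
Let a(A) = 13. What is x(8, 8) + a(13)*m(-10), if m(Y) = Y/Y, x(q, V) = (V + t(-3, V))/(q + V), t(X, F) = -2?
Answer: 107/8 ≈ 13.375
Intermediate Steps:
x(q, V) = (-2 + V)/(V + q) (x(q, V) = (V - 2)/(q + V) = (-2 + V)/(V + q))
m(Y) = 1
x(8, 8) + a(13)*m(-10) = (-2 + 8)/(8 + 8) + 13*1 = 6/16 + 13 = (1/16)*6 + 13 = 3/8 + 13 = 107/8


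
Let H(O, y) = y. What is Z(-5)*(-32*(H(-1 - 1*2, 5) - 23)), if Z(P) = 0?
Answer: 0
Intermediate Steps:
Z(-5)*(-32*(H(-1 - 1*2, 5) - 23)) = 0*(-32*(5 - 23)) = 0*(-32*(-18)) = 0*576 = 0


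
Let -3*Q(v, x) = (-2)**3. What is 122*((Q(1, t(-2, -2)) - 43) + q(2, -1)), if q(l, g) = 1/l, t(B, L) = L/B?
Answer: -14579/3 ≈ -4859.7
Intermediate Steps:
Q(v, x) = 8/3 (Q(v, x) = -1/3*(-2)**3 = -1/3*(-8) = 8/3)
122*((Q(1, t(-2, -2)) - 43) + q(2, -1)) = 122*((8/3 - 43) + 1/2) = 122*(-121/3 + 1/2) = 122*(-239/6) = -14579/3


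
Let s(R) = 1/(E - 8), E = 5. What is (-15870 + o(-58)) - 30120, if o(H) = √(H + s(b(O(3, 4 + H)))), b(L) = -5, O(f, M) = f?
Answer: -45990 + 5*I*√21/3 ≈ -45990.0 + 7.6376*I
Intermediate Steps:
s(R) = -⅓ (s(R) = 1/(5 - 8) = 1/(-3) = -⅓)
o(H) = √(-⅓ + H) (o(H) = √(H - ⅓) = √(-⅓ + H))
(-15870 + o(-58)) - 30120 = (-15870 + √(-3 + 9*(-58))/3) - 30120 = (-15870 + √(-3 - 522)/3) - 30120 = (-15870 + √(-525)/3) - 30120 = (-15870 + (5*I*√21)/3) - 30120 = (-15870 + 5*I*√21/3) - 30120 = -45990 + 5*I*√21/3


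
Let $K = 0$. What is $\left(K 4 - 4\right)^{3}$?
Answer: $-64$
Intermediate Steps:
$\left(K 4 - 4\right)^{3} = \left(0 \cdot 4 - 4\right)^{3} = \left(0 - 4\right)^{3} = \left(-4\right)^{3} = -64$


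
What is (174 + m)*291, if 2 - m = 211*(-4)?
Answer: 296820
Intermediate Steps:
m = 846 (m = 2 - 211*(-4) = 2 - 1*(-844) = 2 + 844 = 846)
(174 + m)*291 = (174 + 846)*291 = 1020*291 = 296820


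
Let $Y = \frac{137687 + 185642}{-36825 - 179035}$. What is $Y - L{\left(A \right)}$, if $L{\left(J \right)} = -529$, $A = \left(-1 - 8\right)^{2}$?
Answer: $\frac{113866611}{215860} \approx 527.5$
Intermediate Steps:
$A = 81$ ($A = \left(-9\right)^{2} = 81$)
$Y = - \frac{323329}{215860}$ ($Y = \frac{323329}{-215860} = 323329 \left(- \frac{1}{215860}\right) = - \frac{323329}{215860} \approx -1.4979$)
$Y - L{\left(A \right)} = - \frac{323329}{215860} - -529 = - \frac{323329}{215860} + 529 = \frac{113866611}{215860}$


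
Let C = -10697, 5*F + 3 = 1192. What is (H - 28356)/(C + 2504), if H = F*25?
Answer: 22411/8193 ≈ 2.7354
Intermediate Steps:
F = 1189/5 (F = -⅗ + (⅕)*1192 = -⅗ + 1192/5 = 1189/5 ≈ 237.80)
H = 5945 (H = (1189/5)*25 = 5945)
(H - 28356)/(C + 2504) = (5945 - 28356)/(-10697 + 2504) = -22411/(-8193) = -22411*(-1/8193) = 22411/8193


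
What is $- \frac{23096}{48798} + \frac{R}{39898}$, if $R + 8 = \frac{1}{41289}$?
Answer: $- \frac{6343879996715}{13397885529426} \approx -0.4735$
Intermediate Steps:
$R = - \frac{330311}{41289}$ ($R = -8 + \frac{1}{41289} = - \frac{330311}{41289} \approx -8.0$)
$- \frac{23096}{48798} + \frac{R}{39898} = - \frac{23096}{48798} - \frac{330311}{41289 \cdot 39898} = \left(-23096\right) \frac{1}{48798} - \frac{330311}{1647348522} = - \frac{11548}{24399} - \frac{330311}{1647348522} = - \frac{6343879996715}{13397885529426}$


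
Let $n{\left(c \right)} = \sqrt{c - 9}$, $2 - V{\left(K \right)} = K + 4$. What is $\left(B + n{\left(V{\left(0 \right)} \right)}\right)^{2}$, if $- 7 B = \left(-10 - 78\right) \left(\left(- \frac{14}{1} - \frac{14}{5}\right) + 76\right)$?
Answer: $\frac{678484829}{1225} + \frac{52096 i \sqrt{11}}{35} \approx 5.5387 \cdot 10^{5} + 4936.7 i$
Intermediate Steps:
$V{\left(K \right)} = -2 - K$ ($V{\left(K \right)} = 2 - \left(K + 4\right) = 2 - \left(4 + K\right) = -2 - K$)
$n{\left(c \right)} = \sqrt{-9 + c}$
$B = \frac{26048}{35}$ ($B = - \frac{\left(-10 - 78\right) \left(\left(- \frac{14}{1} - \frac{14}{5}\right) + 76\right)}{7} = - \frac{\left(-88\right) \left(\left(\left(-14\right) 1 - \frac{14}{5}\right) + 76\right)}{7} = - \frac{\left(-88\right) \left(\left(-14 - \frac{14}{5}\right) + 76\right)}{7} = - \frac{\left(-88\right) \left(- \frac{84}{5} + 76\right)}{7} = - \frac{\left(-88\right) \frac{296}{5}}{7} = \left(- \frac{1}{7}\right) \left(- \frac{26048}{5}\right) = \frac{26048}{35} \approx 744.23$)
$\left(B + n{\left(V{\left(0 \right)} \right)}\right)^{2} = \left(\frac{26048}{35} + \sqrt{-9 - 2}\right)^{2} = \left(\frac{26048}{35} + \sqrt{-11}\right)^{2} = \left(\frac{26048}{35} + i \sqrt{11}\right)^{2}$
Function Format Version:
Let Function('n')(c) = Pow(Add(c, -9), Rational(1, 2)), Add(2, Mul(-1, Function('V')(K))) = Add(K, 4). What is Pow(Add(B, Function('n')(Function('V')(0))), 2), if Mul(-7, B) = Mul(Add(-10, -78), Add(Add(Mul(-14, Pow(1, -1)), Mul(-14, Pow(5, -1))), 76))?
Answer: Add(Rational(678484829, 1225), Mul(Rational(52096, 35), I, Pow(11, Rational(1, 2)))) ≈ Add(5.5387e+5, Mul(4936.7, I))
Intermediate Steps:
Function('V')(K) = Add(-2, Mul(-1, K)) (Function('V')(K) = Add(2, Mul(-1, Add(K, 4))) = Add(2, Mul(-1, Add(4, K))) = Add(2, Add(-4, Mul(-1, K))) = Add(-2, Mul(-1, K)))
Function('n')(c) = Pow(Add(-9, c), Rational(1, 2))
B = Rational(26048, 35) (B = Mul(Rational(-1, 7), Mul(Add(-10, -78), Add(Add(Mul(-14, Pow(1, -1)), Mul(-14, Pow(5, -1))), 76))) = Mul(Rational(-1, 7), Mul(-88, Add(Add(Mul(-14, 1), Mul(-14, Rational(1, 5))), 76))) = Mul(Rational(-1, 7), Mul(-88, Add(Add(-14, Rational(-14, 5)), 76))) = Mul(Rational(-1, 7), Mul(-88, Add(Rational(-84, 5), 76))) = Mul(Rational(-1, 7), Mul(-88, Rational(296, 5))) = Mul(Rational(-1, 7), Rational(-26048, 5)) = Rational(26048, 35) ≈ 744.23)
Pow(Add(B, Function('n')(Function('V')(0))), 2) = Pow(Add(Rational(26048, 35), Pow(Add(-9, Add(-2, Mul(-1, 0))), Rational(1, 2))), 2) = Pow(Add(Rational(26048, 35), Pow(Add(-9, Add(-2, 0)), Rational(1, 2))), 2) = Pow(Add(Rational(26048, 35), Pow(Add(-9, -2), Rational(1, 2))), 2) = Pow(Add(Rational(26048, 35), Pow(-11, Rational(1, 2))), 2) = Pow(Add(Rational(26048, 35), Mul(I, Pow(11, Rational(1, 2)))), 2)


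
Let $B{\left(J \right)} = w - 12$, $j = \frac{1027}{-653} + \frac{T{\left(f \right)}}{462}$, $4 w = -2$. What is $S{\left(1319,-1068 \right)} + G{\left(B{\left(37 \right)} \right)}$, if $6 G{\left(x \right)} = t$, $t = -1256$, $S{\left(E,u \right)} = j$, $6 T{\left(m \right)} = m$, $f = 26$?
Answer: $- \frac{190873741}{905058} \approx -210.9$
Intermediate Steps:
$w = - \frac{1}{2}$ ($w = \frac{1}{4} \left(-2\right) = - \frac{1}{2} \approx -0.5$)
$T{\left(m \right)} = \frac{m}{6}$
$j = - \frac{1414933}{905058}$ ($j = \frac{1027}{-653} + \frac{\frac{1}{6} \cdot 26}{462} = 1027 \left(- \frac{1}{653}\right) + \frac{13}{3} \cdot \frac{1}{462} = - \frac{1027}{653} + \frac{13}{1386} = - \frac{1414933}{905058} \approx -1.5634$)
$S{\left(E,u \right)} = - \frac{1414933}{905058}$
$B{\left(J \right)} = - \frac{25}{2}$ ($B{\left(J \right)} = - \frac{1}{2} - 12 = - \frac{25}{2}$)
$G{\left(x \right)} = - \frac{628}{3}$ ($G{\left(x \right)} = \frac{1}{6} \left(-1256\right) = - \frac{628}{3}$)
$S{\left(1319,-1068 \right)} + G{\left(B{\left(37 \right)} \right)} = - \frac{1414933}{905058} - \frac{628}{3} = - \frac{190873741}{905058}$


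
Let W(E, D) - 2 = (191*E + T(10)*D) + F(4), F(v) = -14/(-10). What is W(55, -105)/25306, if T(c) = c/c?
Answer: 52017/126530 ≈ 0.41110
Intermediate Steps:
F(v) = 7/5 (F(v) = -14*(-⅒) = 7/5)
T(c) = 1
W(E, D) = 17/5 + D + 191*E (W(E, D) = 2 + ((191*E + 1*D) + 7/5) = 2 + ((191*E + D) + 7/5) = 2 + ((D + 191*E) + 7/5) = 2 + (7/5 + D + 191*E) = 17/5 + D + 191*E)
W(55, -105)/25306 = (17/5 - 105 + 191*55)/25306 = (17/5 - 105 + 10505)*(1/25306) = (52017/5)*(1/25306) = 52017/126530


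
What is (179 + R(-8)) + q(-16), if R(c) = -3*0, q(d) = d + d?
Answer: 147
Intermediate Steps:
q(d) = 2*d
R(c) = 0
(179 + R(-8)) + q(-16) = (179 + 0) + 2*(-16) = 179 - 32 = 147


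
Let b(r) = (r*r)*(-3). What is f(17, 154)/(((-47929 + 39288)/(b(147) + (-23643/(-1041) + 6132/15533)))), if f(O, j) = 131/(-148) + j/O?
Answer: 256540890882375/4185057483677 ≈ 61.299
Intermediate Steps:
b(r) = -3*r**2 (b(r) = r**2*(-3) = -3*r**2)
f(O, j) = -131/148 + j/O (f(O, j) = 131*(-1/148) + j/O = -131/148 + j/O)
f(17, 154)/(((-47929 + 39288)/(b(147) + (-23643/(-1041) + 6132/15533)))) = (-131/148 + 154/17)/(((-47929 + 39288)/(-3*147**2 + (-23643/(-1041) + 6132/15533)))) = (-131/148 + 154*(1/17))/((-8641/(-3*21609 + (-23643*(-1/1041) + 6132*(1/15533))))) = (-131/148 + 154/17)/((-8641/(-64827 + (7881/347 + 876/2219)))) = 20565/(2516*((-8641/(-64827 + 17791911/769993)))) = 20565/(2516*((-8641/(-49898544300/769993)))) = 20565/(2516*((-8641*(-769993/49898544300)))) = 20565/(2516*(6653509513/49898544300)) = (20565/2516)*(49898544300/6653509513) = 256540890882375/4185057483677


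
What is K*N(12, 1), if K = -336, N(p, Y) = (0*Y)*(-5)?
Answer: 0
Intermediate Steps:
N(p, Y) = 0 (N(p, Y) = 0*(-5) = 0)
K*N(12, 1) = -336*0 = 0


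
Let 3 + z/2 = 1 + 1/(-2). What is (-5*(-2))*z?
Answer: -50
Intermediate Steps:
z = -5 (z = -6 + 2*(1 + 1/(-2)) = -6 + 2*(1 + 1*(-½)) = -6 + 2*(1 - ½) = -6 + 2*(½) = -6 + 1 = -5)
(-5*(-2))*z = -5*(-2)*(-5) = 10*(-5) = -50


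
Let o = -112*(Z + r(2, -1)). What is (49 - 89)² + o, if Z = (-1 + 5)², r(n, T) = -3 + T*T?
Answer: 32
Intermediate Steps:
r(n, T) = -3 + T²
Z = 16 (Z = 4² = 16)
o = -1568 (o = -112*(16 + (-3 + (-1)²)) = -112*(16 + (-3 + 1)) = -112*(16 - 2) = -112*14 = -1568)
(49 - 89)² + o = (49 - 89)² - 1568 = (-40)² - 1568 = 1600 - 1568 = 32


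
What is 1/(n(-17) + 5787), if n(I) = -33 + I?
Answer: 1/5737 ≈ 0.00017431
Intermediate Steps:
1/(n(-17) + 5787) = 1/((-33 - 17) + 5787) = 1/(-50 + 5787) = 1/5737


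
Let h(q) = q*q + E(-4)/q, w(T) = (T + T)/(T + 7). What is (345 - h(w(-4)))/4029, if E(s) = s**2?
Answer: 3095/36261 ≈ 0.085353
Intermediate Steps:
w(T) = 2*T/(7 + T) (w(T) = (2*T)/(7 + T) = 2*T/(7 + T))
h(q) = q**2 + 16/q (h(q) = q*q + (-4)**2/q = q**2 + 16/q)
(345 - h(w(-4)))/4029 = (345 - (16 + (2*(-4)/(7 - 4))**3)/(2*(-4)/(7 - 4)))/4029 = (345 - (16 + (2*(-4)/3)**3)/(2*(-4)/3))*(1/4029) = (345 - (16 + (2*(-4)*(1/3))**3)/(2*(-4)*(1/3)))*(1/4029) = (345 - (16 + (-8/3)**3)/(-8/3))*(1/4029) = (345 - (-3)*(16 - 512/27)/8)*(1/4029) = (345 - (-3)*(-80)/(8*27))*(1/4029) = (345 - 1*10/9)*(1/4029) = (345 - 10/9)*(1/4029) = (3095/9)*(1/4029) = 3095/36261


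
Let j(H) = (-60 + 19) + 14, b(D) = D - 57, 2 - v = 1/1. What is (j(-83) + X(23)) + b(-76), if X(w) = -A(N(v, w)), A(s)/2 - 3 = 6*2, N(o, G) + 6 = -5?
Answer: -190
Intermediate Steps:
v = 1 (v = 2 - 1/1 = 2 - 1*1 = 2 - 1 = 1)
N(o, G) = -11 (N(o, G) = -6 - 5 = -11)
b(D) = -57 + D
A(s) = 30 (A(s) = 6 + 2*(6*2) = 6 + 2*12 = 6 + 24 = 30)
X(w) = -30 (X(w) = -1*30 = -30)
j(H) = -27 (j(H) = -41 + 14 = -27)
(j(-83) + X(23)) + b(-76) = (-27 - 30) + (-57 - 76) = -57 - 133 = -190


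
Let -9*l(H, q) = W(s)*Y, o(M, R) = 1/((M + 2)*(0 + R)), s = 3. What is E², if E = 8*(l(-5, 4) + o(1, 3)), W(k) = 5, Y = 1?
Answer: 1024/81 ≈ 12.642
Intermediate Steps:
o(M, R) = 1/(R*(2 + M)) (o(M, R) = 1/((2 + M)*R) = 1/(R*(2 + M)))
l(H, q) = -5/9
E = -32/9 (E = 8*(-5/9 + 1/(3*(2 + 1))) = 8*(-5/9 + (⅓)/3) = 8*(-5/9 + (⅓)*(⅓)) = 8*(-5/9 + ⅑) = 8*(-4/9) = -32/9 ≈ -3.5556)
E² = (-32/9)² = 1024/81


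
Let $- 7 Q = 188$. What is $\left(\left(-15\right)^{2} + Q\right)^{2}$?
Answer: $\frac{1923769}{49} \approx 39261.0$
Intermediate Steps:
$Q = - \frac{188}{7}$ ($Q = \left(- \frac{1}{7}\right) 188 = - \frac{188}{7} \approx -26.857$)
$\left(\left(-15\right)^{2} + Q\right)^{2} = \left(\left(-15\right)^{2} - \frac{188}{7}\right)^{2} = \left(225 - \frac{188}{7}\right)^{2} = \left(\frac{1387}{7}\right)^{2} = \frac{1923769}{49}$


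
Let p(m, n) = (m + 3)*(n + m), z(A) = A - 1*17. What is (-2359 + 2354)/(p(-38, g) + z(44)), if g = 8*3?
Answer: -5/517 ≈ -0.0096712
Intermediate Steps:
z(A) = -17 + A (z(A) = A - 17 = -17 + A)
g = 24
p(m, n) = (3 + m)*(m + n)
(-2359 + 2354)/(p(-38, g) + z(44)) = (-2359 + 2354)/(((-38)² + 3*(-38) + 3*24 - 38*24) + (-17 + 44)) = -5/((1444 - 114 + 72 - 912) + 27) = -5/(490 + 27) = -5/517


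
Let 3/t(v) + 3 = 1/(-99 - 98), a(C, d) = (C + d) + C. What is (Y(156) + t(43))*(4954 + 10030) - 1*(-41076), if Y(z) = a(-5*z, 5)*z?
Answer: -268974652599/74 ≈ -3.6348e+9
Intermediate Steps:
a(C, d) = d + 2*C
Y(z) = z*(5 - 10*z) (Y(z) = (5 + 2*(-5*z))*z = (5 - 10*z)*z = z*(5 - 10*z))
t(v) = -591/592 (t(v) = 3/(-3 + 1/(-99 - 98)) = 3/(-3 + 1/(-197)) = 3/(-3 - 1/197) = 3/(-592/197) = 3*(-197/592) = -591/592)
(Y(156) + t(43))*(4954 + 10030) - 1*(-41076) = (5*156*(1 - 2*156) - 591/592)*(4954 + 10030) - 1*(-41076) = (5*156*(1 - 312) - 591/592)*14984 + 41076 = (5*156*(-311) - 591/592)*14984 + 41076 = (-242580 - 591/592)*14984 + 41076 = -143607951/592*14984 + 41076 = -268977692223/74 + 41076 = -268974652599/74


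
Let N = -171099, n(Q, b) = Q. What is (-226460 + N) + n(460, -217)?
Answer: -397099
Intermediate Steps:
(-226460 + N) + n(460, -217) = (-226460 - 171099) + 460 = -397559 + 460 = -397099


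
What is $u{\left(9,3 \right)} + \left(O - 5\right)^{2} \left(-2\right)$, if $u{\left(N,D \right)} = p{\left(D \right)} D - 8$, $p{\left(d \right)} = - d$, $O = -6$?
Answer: $-259$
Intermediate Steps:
$u{\left(N,D \right)} = -8 - D^{2}$ ($u{\left(N,D \right)} = - D D - 8 = - D^{2} - 8 = -8 - D^{2}$)
$u{\left(9,3 \right)} + \left(O - 5\right)^{2} \left(-2\right) = \left(-8 - 3^{2}\right) + \left(-6 - 5\right)^{2} \left(-2\right) = \left(-8 - 9\right) + \left(-11\right)^{2} \left(-2\right) = \left(-8 - 9\right) + 121 \left(-2\right) = -17 - 242 = -259$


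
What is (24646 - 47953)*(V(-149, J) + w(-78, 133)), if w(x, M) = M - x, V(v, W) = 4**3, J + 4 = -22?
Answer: -6409425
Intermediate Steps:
J = -26 (J = -4 - 22 = -26)
V(v, W) = 64
(24646 - 47953)*(V(-149, J) + w(-78, 133)) = (24646 - 47953)*(64 + (133 - 1*(-78))) = -23307*(64 + (133 + 78)) = -23307*(64 + 211) = -23307*275 = -6409425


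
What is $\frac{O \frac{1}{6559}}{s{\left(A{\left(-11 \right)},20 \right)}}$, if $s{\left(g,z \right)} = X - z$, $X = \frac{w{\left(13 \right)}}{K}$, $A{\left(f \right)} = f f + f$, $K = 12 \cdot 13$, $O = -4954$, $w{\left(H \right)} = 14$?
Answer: $\frac{386412}{10186127} \approx 0.037935$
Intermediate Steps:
$K = 156$
$A{\left(f \right)} = f + f^{2}$ ($A{\left(f \right)} = f^{2} + f = f + f^{2}$)
$X = \frac{7}{78}$ ($X = \frac{14}{156} = 14 \cdot \frac{1}{156} = \frac{7}{78} \approx 0.089744$)
$s{\left(g,z \right)} = \frac{7}{78} - z$
$\frac{O \frac{1}{6559}}{s{\left(A{\left(-11 \right)},20 \right)}} = \frac{\left(-4954\right) \frac{1}{6559}}{\frac{7}{78} - 20} = - \frac{4954}{6559 \left(- \frac{1553}{78}\right)} = \left(- \frac{4954}{6559}\right) \left(- \frac{78}{1553}\right) = \frac{386412}{10186127}$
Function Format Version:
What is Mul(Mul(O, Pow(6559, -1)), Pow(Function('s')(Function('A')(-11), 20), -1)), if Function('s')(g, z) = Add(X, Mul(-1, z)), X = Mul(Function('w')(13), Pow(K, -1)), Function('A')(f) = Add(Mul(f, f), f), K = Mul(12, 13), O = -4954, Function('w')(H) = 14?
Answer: Rational(386412, 10186127) ≈ 0.037935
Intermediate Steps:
K = 156
Function('A')(f) = Add(f, Pow(f, 2)) (Function('A')(f) = Add(Pow(f, 2), f) = Add(f, Pow(f, 2)))
X = Rational(7, 78) (X = Mul(14, Pow(156, -1)) = Mul(14, Rational(1, 156)) = Rational(7, 78) ≈ 0.089744)
Function('s')(g, z) = Add(Rational(7, 78), Mul(-1, z))
Mul(Mul(O, Pow(6559, -1)), Pow(Function('s')(Function('A')(-11), 20), -1)) = Mul(Mul(-4954, Pow(6559, -1)), Pow(Add(Rational(7, 78), Mul(-1, 20)), -1)) = Mul(Mul(-4954, Rational(1, 6559)), Pow(Add(Rational(7, 78), -20), -1)) = Mul(Rational(-4954, 6559), Pow(Rational(-1553, 78), -1)) = Mul(Rational(-4954, 6559), Rational(-78, 1553)) = Rational(386412, 10186127)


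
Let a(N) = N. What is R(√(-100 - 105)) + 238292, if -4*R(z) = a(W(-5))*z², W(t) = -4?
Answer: 238087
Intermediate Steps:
R(z) = z² (R(z) = -(-1)*z² = z²)
R(√(-100 - 105)) + 238292 = (√(-100 - 105))² + 238292 = (√(-205))² + 238292 = (I*√205)² + 238292 = -205 + 238292 = 238087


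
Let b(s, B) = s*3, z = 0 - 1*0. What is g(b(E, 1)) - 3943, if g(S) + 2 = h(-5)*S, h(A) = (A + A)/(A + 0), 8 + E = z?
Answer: -3993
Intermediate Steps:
z = 0 (z = 0 + 0 = 0)
E = -8 (E = -8 + 0 = -8)
h(A) = 2 (h(A) = (2*A)/A = 2)
b(s, B) = 3*s
g(S) = -2 + 2*S
g(b(E, 1)) - 3943 = (-2 + 2*(3*(-8))) - 3943 = (-2 + 2*(-24)) - 3943 = (-2 - 48) - 3943 = -50 - 3943 = -3993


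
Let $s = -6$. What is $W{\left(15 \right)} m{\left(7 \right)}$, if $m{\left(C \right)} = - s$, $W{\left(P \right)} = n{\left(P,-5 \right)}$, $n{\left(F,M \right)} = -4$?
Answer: $-24$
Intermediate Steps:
$W{\left(P \right)} = -4$
$m{\left(C \right)} = 6$ ($m{\left(C \right)} = \left(-1\right) \left(-6\right) = 6$)
$W{\left(15 \right)} m{\left(7 \right)} = \left(-4\right) 6 = -24$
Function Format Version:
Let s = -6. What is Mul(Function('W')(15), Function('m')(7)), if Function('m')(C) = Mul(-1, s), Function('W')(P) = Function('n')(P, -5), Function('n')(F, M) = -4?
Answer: -24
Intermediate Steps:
Function('W')(P) = -4
Function('m')(C) = 6 (Function('m')(C) = Mul(-1, -6) = 6)
Mul(Function('W')(15), Function('m')(7)) = Mul(-4, 6) = -24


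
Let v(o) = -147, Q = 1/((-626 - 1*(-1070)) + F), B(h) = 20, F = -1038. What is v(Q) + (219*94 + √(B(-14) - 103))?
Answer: 20439 + I*√83 ≈ 20439.0 + 9.1104*I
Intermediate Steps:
Q = -1/594 (Q = 1/((-626 - 1*(-1070)) - 1038) = 1/((-626 + 1070) - 1038) = 1/(444 - 1038) = 1/(-594) = -1/594 ≈ -0.0016835)
v(Q) + (219*94 + √(B(-14) - 103)) = -147 + (219*94 + √(20 - 103)) = -147 + (20586 + √(-83)) = -147 + (20586 + I*√83) = 20439 + I*√83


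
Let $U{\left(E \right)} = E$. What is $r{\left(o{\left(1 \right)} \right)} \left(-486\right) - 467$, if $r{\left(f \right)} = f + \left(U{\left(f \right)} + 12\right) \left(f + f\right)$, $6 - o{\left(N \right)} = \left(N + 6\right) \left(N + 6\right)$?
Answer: $-1275245$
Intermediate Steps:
$o{\left(N \right)} = 6 - \left(6 + N\right)^{2}$ ($o{\left(N \right)} = 6 - \left(N + 6\right) \left(N + 6\right) = 6 - \left(6 + N\right) \left(6 + N\right) = 6 - \left(6 + N\right)^{2}$)
$r{\left(f \right)} = f + 2 f \left(12 + f\right)$ ($r{\left(f \right)} = f + \left(f + 12\right) \left(f + f\right) = f + \left(12 + f\right) 2 f = f + 2 f \left(12 + f\right)$)
$r{\left(o{\left(1 \right)} \right)} \left(-486\right) - 467 = \left(6 - \left(6 + 1\right)^{2}\right) \left(25 + 2 \left(6 - \left(6 + 1\right)^{2}\right)\right) \left(-486\right) - 467 = \left(6 - 7^{2}\right) \left(25 + 2 \left(6 - 7^{2}\right)\right) \left(-486\right) - 467 = \left(6 - 49\right) \left(25 + 2 \left(6 - 49\right)\right) \left(-486\right) - 467 = - 43 \left(25 + 2 \left(-43\right)\right) \left(-486\right) - 467 = - 43 \left(25 - 86\right) \left(-486\right) - 467 = \left(-43\right) \left(-61\right) \left(-486\right) - 467 = 2623 \left(-486\right) - 467 = -1274778 - 467 = -1275245$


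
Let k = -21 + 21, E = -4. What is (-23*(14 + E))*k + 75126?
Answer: 75126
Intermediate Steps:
k = 0
(-23*(14 + E))*k + 75126 = -23*(14 - 4)*0 + 75126 = -23*10*0 + 75126 = -230*0 + 75126 = 0 + 75126 = 75126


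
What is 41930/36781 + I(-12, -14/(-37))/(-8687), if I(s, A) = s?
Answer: 364687282/319516547 ≈ 1.1414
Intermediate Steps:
41930/36781 + I(-12, -14/(-37))/(-8687) = 41930/36781 - 12/(-8687) = 41930*(1/36781) - 12*(-1/8687) = 41930/36781 + 12/8687 = 364687282/319516547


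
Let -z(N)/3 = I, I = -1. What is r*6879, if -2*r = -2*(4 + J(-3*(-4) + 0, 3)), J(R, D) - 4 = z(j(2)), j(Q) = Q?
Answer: 75669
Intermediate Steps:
z(N) = 3 (z(N) = -3*(-1) = 3)
J(R, D) = 7 (J(R, D) = 4 + 3 = 7)
r = 11 (r = -(-1)*(4 + 7) = -(-1)*11 = -½*(-22) = 11)
r*6879 = 11*6879 = 75669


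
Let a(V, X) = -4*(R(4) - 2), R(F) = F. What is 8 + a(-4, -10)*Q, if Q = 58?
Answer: -456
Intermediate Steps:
a(V, X) = -8 (a(V, X) = -4*(4 - 2) = -4*2 = -8)
8 + a(-4, -10)*Q = 8 - 8*58 = 8 - 464 = -456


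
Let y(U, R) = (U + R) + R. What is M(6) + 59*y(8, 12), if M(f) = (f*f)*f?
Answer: 2104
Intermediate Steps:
y(U, R) = U + 2*R (y(U, R) = (R + U) + R = U + 2*R)
M(f) = f³ (M(f) = f²*f = f³)
M(6) + 59*y(8, 12) = 6³ + 59*(8 + 2*12) = 216 + 59*(8 + 24) = 216 + 59*32 = 216 + 1888 = 2104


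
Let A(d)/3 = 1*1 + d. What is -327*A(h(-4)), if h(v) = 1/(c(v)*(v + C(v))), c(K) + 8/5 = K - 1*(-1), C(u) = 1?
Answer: -24198/23 ≈ -1052.1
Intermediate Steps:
c(K) = -⅗ + K (c(K) = -8/5 + (K - 1*(-1)) = -8/5 + (K + 1) = -8/5 + (1 + K) = -⅗ + K)
h(v) = 1/((1 + v)*(-⅗ + v)) (h(v) = 1/((-⅗ + v)*(v + 1)) = 1/((-⅗ + v)*(1 + v)) = 1/((1 + v)*(-⅗ + v)))
A(d) = 3 + 3*d (A(d) = 3*(1*1 + d) = 3*(1 + d) = 3 + 3*d)
-327*A(h(-4)) = -327*(3 + 3*(5/((1 - 4)*(-3 + 5*(-4))))) = -327*(3 + 3*(5/(-3*(-3 - 20)))) = -327*(3 + 3*(5*(-⅓)/(-23))) = -327*(3 + 3*(5*(-⅓)*(-1/23))) = -327*(3 + 3*(5/69)) = -327*(3 + 5/23) = -327*74/23 = -24198/23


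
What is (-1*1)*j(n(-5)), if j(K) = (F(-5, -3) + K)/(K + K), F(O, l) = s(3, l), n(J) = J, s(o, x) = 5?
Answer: 0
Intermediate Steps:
F(O, l) = 5
j(K) = (5 + K)/(2*K) (j(K) = (5 + K)/(K + K) = (5 + K)/((2*K)) = (5 + K)*(1/(2*K)) = (5 + K)/(2*K))
(-1*1)*j(n(-5)) = (-1*1)*((½)*(5 - 5)/(-5)) = -(-1)*0/(2*5) = -1*0 = 0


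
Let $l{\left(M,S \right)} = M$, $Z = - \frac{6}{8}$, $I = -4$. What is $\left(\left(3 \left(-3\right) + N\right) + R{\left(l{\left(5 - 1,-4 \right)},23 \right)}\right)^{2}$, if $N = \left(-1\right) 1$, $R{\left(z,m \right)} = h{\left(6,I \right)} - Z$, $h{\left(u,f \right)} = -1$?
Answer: $\frac{1681}{16} \approx 105.06$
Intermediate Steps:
$Z = - \frac{3}{4}$ ($Z = \left(-6\right) \frac{1}{8} = - \frac{3}{4} \approx -0.75$)
$R{\left(z,m \right)} = - \frac{1}{4}$ ($R{\left(z,m \right)} = -1 - - \frac{3}{4} = -1 + \frac{3}{4} = - \frac{1}{4}$)
$N = -1$
$\left(\left(3 \left(-3\right) + N\right) + R{\left(l{\left(5 - 1,-4 \right)},23 \right)}\right)^{2} = \left(\left(3 \left(-3\right) - 1\right) - \frac{1}{4}\right)^{2} = \left(\left(-9 - 1\right) - \frac{1}{4}\right)^{2} = \left(-10 - \frac{1}{4}\right)^{2} = \left(- \frac{41}{4}\right)^{2} = \frac{1681}{16}$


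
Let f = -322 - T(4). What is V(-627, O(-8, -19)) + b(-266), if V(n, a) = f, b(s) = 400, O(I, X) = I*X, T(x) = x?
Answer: 74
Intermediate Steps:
f = -326 (f = -322 - 1*4 = -322 - 4 = -326)
V(n, a) = -326
V(-627, O(-8, -19)) + b(-266) = -326 + 400 = 74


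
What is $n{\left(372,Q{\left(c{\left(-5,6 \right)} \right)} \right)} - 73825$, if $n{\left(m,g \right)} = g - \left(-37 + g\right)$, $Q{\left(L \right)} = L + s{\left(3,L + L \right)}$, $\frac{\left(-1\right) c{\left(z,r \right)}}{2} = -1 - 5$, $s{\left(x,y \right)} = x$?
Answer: $-73788$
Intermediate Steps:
$c{\left(z,r \right)} = 12$ ($c{\left(z,r \right)} = - 2 \left(-1 - 5\right) = \left(-2\right) \left(-6\right) = 12$)
$Q{\left(L \right)} = 3 + L$ ($Q{\left(L \right)} = L + 3 = 3 + L$)
$n{\left(m,g \right)} = 37$ ($n{\left(m,g \right)} = g - \left(-37 + g\right) = 37$)
$n{\left(372,Q{\left(c{\left(-5,6 \right)} \right)} \right)} - 73825 = 37 - 73825 = -73788$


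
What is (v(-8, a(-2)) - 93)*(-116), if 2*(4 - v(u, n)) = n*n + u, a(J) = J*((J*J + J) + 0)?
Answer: 10788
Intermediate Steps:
a(J) = J*(J + J²) (a(J) = J*((J² + J) + 0) = J*((J + J²) + 0) = J*(J + J²))
v(u, n) = 4 - u/2 - n²/2 (v(u, n) = 4 - (n*n + u)/2 = 4 - (n² + u)/2 = 4 - (u + n²)/2 = 4 + (-u/2 - n²/2) = 4 - u/2 - n²/2)
(v(-8, a(-2)) - 93)*(-116) = ((4 - ½*(-8) - 16*(1 - 2)²/2) - 93)*(-116) = ((4 + 4 - (4*(-1))²/2) - 93)*(-116) = ((4 + 4 - ½*(-4)²) - 93)*(-116) = ((4 + 4 - ½*16) - 93)*(-116) = ((4 + 4 - 8) - 93)*(-116) = (0 - 93)*(-116) = -93*(-116) = 10788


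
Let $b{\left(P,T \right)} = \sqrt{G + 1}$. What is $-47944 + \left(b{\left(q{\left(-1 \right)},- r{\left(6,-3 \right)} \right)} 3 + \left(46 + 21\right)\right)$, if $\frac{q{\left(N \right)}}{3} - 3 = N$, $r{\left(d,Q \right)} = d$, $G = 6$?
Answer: $-47877 + 3 \sqrt{7} \approx -47869.0$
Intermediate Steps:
$q{\left(N \right)} = 9 + 3 N$
$b{\left(P,T \right)} = \sqrt{7}$ ($b{\left(P,T \right)} = \sqrt{6 + 1} = \sqrt{7}$)
$-47944 + \left(b{\left(q{\left(-1 \right)},- r{\left(6,-3 \right)} \right)} 3 + \left(46 + 21\right)\right) = -47944 + \left(\sqrt{7} \cdot 3 + \left(46 + 21\right)\right) = -47944 + \left(3 \sqrt{7} + 67\right) = -47944 + \left(67 + 3 \sqrt{7}\right) = -47877 + 3 \sqrt{7}$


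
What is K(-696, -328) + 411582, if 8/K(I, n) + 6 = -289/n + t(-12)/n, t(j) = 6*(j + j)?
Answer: 631775746/1535 ≈ 4.1158e+5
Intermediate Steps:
t(j) = 12*j (t(j) = 6*(2*j) = 12*j)
K(I, n) = 8/(-6 - 433/n) (K(I, n) = 8/(-6 + (-289/n + (12*(-12))/n)) = 8/(-6 + (-289/n - 144/n)) = 8/(-6 - 433/n))
K(-696, -328) + 411582 = -8*(-328)/(433 + 6*(-328)) + 411582 = -8*(-328)/(433 - 1968) + 411582 = -8*(-328)/(-1535) + 411582 = -8*(-328)*(-1/1535) + 411582 = -2624/1535 + 411582 = 631775746/1535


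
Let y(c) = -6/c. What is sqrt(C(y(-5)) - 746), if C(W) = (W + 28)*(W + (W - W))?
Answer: I*sqrt(17774)/5 ≈ 26.664*I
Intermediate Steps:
C(W) = W*(28 + W) (C(W) = (28 + W)*(W + 0) = (28 + W)*W = W*(28 + W))
sqrt(C(y(-5)) - 746) = sqrt((-6/(-5))*(28 - 6/(-5)) - 746) = sqrt((-6*(-1/5))*(28 - 6*(-1/5)) - 746) = sqrt(6*(28 + 6/5)/5 - 746) = sqrt((6/5)*(146/5) - 746) = sqrt(876/25 - 746) = sqrt(-17774/25) = I*sqrt(17774)/5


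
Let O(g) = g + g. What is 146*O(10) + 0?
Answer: 2920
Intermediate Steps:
O(g) = 2*g
146*O(10) + 0 = 146*(2*10) + 0 = 146*20 + 0 = 2920 + 0 = 2920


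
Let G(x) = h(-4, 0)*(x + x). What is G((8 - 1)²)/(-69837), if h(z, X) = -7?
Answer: 686/69837 ≈ 0.0098229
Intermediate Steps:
G(x) = -14*x (G(x) = -7*(x + x) = -14*x)
G((8 - 1)²)/(-69837) = -14*(8 - 1)²/(-69837) = -14*7²*(-1/69837) = -14*49*(-1/69837) = -686*(-1/69837) = 686/69837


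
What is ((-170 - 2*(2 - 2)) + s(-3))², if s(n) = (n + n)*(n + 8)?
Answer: 40000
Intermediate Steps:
s(n) = 2*n*(8 + n) (s(n) = (2*n)*(8 + n) = 2*n*(8 + n))
((-170 - 2*(2 - 2)) + s(-3))² = ((-170 - 2*(2 - 2)) + 2*(-3)*(8 - 3))² = ((-170 - 2*0) + 2*(-3)*5)² = ((-170 - 1*0) - 30)² = ((-170 + 0) - 30)² = (-170 - 30)² = (-200)² = 40000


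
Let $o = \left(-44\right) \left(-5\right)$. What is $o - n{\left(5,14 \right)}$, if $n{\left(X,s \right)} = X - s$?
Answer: $229$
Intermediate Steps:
$o = 220$
$o - n{\left(5,14 \right)} = 220 - \left(5 - 14\right) = 220 - -9 = 220 + 9 = 229$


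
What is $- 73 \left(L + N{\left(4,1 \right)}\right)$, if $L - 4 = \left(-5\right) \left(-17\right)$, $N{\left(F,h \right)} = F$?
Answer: $-6789$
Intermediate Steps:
$L = 89$ ($L = 4 - -85 = 4 + 85 = 89$)
$- 73 \left(L + N{\left(4,1 \right)}\right) = - 73 \left(89 + 4\right) = \left(-73\right) 93 = -6789$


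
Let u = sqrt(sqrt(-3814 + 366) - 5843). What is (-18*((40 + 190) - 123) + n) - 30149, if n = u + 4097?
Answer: -27978 + sqrt(-5843 + 2*I*sqrt(862)) ≈ -27978.0 + 76.44*I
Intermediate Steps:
u = sqrt(-5843 + 2*I*sqrt(862)) (u = sqrt(sqrt(-3448) - 5843) = sqrt(2*I*sqrt(862) - 5843) = sqrt(-5843 + 2*I*sqrt(862)) ≈ 0.3841 + 76.44*I)
n = 4097 + sqrt(-5843 + 2*I*sqrt(862)) (n = sqrt(-5843 + 2*I*sqrt(862)) + 4097 = 4097 + sqrt(-5843 + 2*I*sqrt(862)) ≈ 4097.4 + 76.44*I)
(-18*((40 + 190) - 123) + n) - 30149 = (-18*((40 + 190) - 123) + (4097 + sqrt(-5843 + 2*I*sqrt(862)))) - 30149 = (-18*(230 - 123) + (4097 + sqrt(-5843 + 2*I*sqrt(862)))) - 30149 = (-18*107 + (4097 + sqrt(-5843 + 2*I*sqrt(862)))) - 30149 = (-1926 + (4097 + sqrt(-5843 + 2*I*sqrt(862)))) - 30149 = (2171 + sqrt(-5843 + 2*I*sqrt(862))) - 30149 = -27978 + sqrt(-5843 + 2*I*sqrt(862))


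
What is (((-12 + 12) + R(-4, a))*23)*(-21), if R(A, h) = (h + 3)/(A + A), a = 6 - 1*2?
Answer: 3381/8 ≈ 422.63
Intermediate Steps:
a = 4 (a = 6 - 2 = 4)
R(A, h) = (3 + h)/(2*A) (R(A, h) = (3 + h)/((2*A)) = (3 + h)*(1/(2*A)) = (3 + h)/(2*A))
(((-12 + 12) + R(-4, a))*23)*(-21) = (((-12 + 12) + (1/2)*(3 + 4)/(-4))*23)*(-21) = ((0 + (1/2)*(-1/4)*7)*23)*(-21) = ((0 - 7/8)*23)*(-21) = -7/8*23*(-21) = -161/8*(-21) = 3381/8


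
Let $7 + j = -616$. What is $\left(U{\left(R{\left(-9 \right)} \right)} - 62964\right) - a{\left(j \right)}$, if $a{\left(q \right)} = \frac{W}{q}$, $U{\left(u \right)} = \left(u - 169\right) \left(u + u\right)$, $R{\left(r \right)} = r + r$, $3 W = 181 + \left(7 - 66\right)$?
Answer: $- \frac{105097486}{1869} \approx -56232.0$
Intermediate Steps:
$j = -623$ ($j = -7 - 616 = -623$)
$W = \frac{122}{3}$ ($W = \frac{181 + \left(7 - 66\right)}{3} = \frac{181 - 59}{3} = \frac{1}{3} \cdot 122 = \frac{122}{3} \approx 40.667$)
$R{\left(r \right)} = 2 r$
$U{\left(u \right)} = 2 u \left(-169 + u\right)$ ($U{\left(u \right)} = \left(-169 + u\right) 2 u = 2 u \left(-169 + u\right)$)
$a{\left(q \right)} = \frac{122}{3 q}$
$\left(U{\left(R{\left(-9 \right)} \right)} - 62964\right) - a{\left(j \right)} = \left(2 \cdot 2 \left(-9\right) \left(-169 + 2 \left(-9\right)\right) - 62964\right) - \frac{122}{3 \left(-623\right)} = \left(2 \left(-18\right) \left(-169 - 18\right) - 62964\right) - \frac{122}{3} \left(- \frac{1}{623}\right) = \left(2 \left(-18\right) \left(-187\right) - 62964\right) - - \frac{122}{1869} = \left(6732 - 62964\right) + \frac{122}{1869} = -56232 + \frac{122}{1869} = - \frac{105097486}{1869}$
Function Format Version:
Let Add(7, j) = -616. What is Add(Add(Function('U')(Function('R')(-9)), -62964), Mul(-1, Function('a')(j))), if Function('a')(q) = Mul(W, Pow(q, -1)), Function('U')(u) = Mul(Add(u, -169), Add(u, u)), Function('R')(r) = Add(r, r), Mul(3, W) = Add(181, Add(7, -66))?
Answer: Rational(-105097486, 1869) ≈ -56232.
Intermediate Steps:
j = -623 (j = Add(-7, -616) = -623)
W = Rational(122, 3) (W = Mul(Rational(1, 3), Add(181, Add(7, -66))) = Mul(Rational(1, 3), Add(181, -59)) = Mul(Rational(1, 3), 122) = Rational(122, 3) ≈ 40.667)
Function('R')(r) = Mul(2, r)
Function('U')(u) = Mul(2, u, Add(-169, u)) (Function('U')(u) = Mul(Add(-169, u), Mul(2, u)) = Mul(2, u, Add(-169, u)))
Function('a')(q) = Mul(Rational(122, 3), Pow(q, -1))
Add(Add(Function('U')(Function('R')(-9)), -62964), Mul(-1, Function('a')(j))) = Add(Add(Mul(2, Mul(2, -9), Add(-169, Mul(2, -9))), -62964), Mul(-1, Mul(Rational(122, 3), Pow(-623, -1)))) = Add(Add(Mul(2, -18, Add(-169, -18)), -62964), Mul(-1, Mul(Rational(122, 3), Rational(-1, 623)))) = Add(Add(Mul(2, -18, -187), -62964), Mul(-1, Rational(-122, 1869))) = Add(Add(6732, -62964), Rational(122, 1869)) = Add(-56232, Rational(122, 1869)) = Rational(-105097486, 1869)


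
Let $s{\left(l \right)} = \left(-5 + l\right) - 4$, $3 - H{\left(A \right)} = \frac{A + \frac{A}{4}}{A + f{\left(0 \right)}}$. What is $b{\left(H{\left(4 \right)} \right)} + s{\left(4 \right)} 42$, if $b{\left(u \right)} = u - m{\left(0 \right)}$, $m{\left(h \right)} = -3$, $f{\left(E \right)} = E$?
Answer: $- \frac{821}{4} \approx -205.25$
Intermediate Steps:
$H{\left(A \right)} = \frac{7}{4}$ ($H{\left(A \right)} = 3 - \frac{A + \frac{A}{4}}{A + 0} = 3 - \frac{A + A \frac{1}{4}}{A} = 3 - \frac{A + \frac{A}{4}}{A} = 3 - \frac{\frac{5}{4} A}{A} = 3 - \frac{5}{4} = \frac{7}{4}$)
$s{\left(l \right)} = -9 + l$
$b{\left(u \right)} = 3 + u$ ($b{\left(u \right)} = u - -3 = u + 3 = 3 + u$)
$b{\left(H{\left(4 \right)} \right)} + s{\left(4 \right)} 42 = \left(3 + \frac{7}{4}\right) + \left(-9 + 4\right) 42 = \frac{19}{4} - 210 = - \frac{821}{4}$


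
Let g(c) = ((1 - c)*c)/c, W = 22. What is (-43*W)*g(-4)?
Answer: -4730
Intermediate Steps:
g(c) = 1 - c (g(c) = (c*(1 - c))/c = 1 - c)
(-43*W)*g(-4) = (-43*22)*(1 - 1*(-4)) = -946*(1 + 4) = -946*5 = -4730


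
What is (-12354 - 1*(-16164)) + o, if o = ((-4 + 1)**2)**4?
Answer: 10371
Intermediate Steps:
o = 6561 (o = ((-3)**2)**4 = 9**4 = 6561)
(-12354 - 1*(-16164)) + o = (-12354 - 1*(-16164)) + 6561 = (-12354 + 16164) + 6561 = 3810 + 6561 = 10371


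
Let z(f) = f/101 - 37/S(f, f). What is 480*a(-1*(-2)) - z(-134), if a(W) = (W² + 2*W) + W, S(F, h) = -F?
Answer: 64984893/13534 ≈ 4801.6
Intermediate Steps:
z(f) = 37/f + f/101 (z(f) = f/101 - 37*(-1/f) = f*(1/101) - (-37)/f = f/101 + 37/f = 37/f + f/101)
a(W) = W² + 3*W
480*a(-1*(-2)) - z(-134) = 480*((-1*(-2))*(3 - 1*(-2))) - (37/(-134) + (1/101)*(-134)) = 480*(2*(3 + 2)) - (37*(-1/134) - 134/101) = 480*(2*5) - (-37/134 - 134/101) = 480*10 - 1*(-21693/13534) = 4800 + 21693/13534 = 64984893/13534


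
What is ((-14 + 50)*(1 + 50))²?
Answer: 3370896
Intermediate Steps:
((-14 + 50)*(1 + 50))² = (36*51)² = 1836² = 3370896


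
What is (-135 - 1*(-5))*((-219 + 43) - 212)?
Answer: 50440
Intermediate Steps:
(-135 - 1*(-5))*((-219 + 43) - 212) = (-135 + 5)*(-176 - 212) = -130*(-388) = 50440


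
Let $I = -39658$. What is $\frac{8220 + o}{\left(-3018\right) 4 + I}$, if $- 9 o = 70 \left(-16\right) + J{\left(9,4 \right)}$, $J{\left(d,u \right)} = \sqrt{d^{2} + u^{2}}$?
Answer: $- \frac{7510}{46557} + \frac{\sqrt{97}}{465570} \approx -0.16129$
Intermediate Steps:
$o = \frac{1120}{9} - \frac{\sqrt{97}}{9}$ ($o = - \frac{70 \left(-16\right) + \sqrt{9^{2} + 4^{2}}}{9} = - \frac{-1120 + \sqrt{81 + 16}}{9} = - \frac{-1120 + \sqrt{97}}{9} = \frac{1120}{9} - \frac{\sqrt{97}}{9} \approx 123.35$)
$\frac{8220 + o}{\left(-3018\right) 4 + I} = \frac{8220 + \left(\frac{1120}{9} - \frac{\sqrt{97}}{9}\right)}{\left(-3018\right) 4 - 39658} = \frac{\frac{75100}{9} - \frac{\sqrt{97}}{9}}{-12072 - 39658} = \frac{\frac{75100}{9} - \frac{\sqrt{97}}{9}}{-51730} = \left(\frac{75100}{9} - \frac{\sqrt{97}}{9}\right) \left(- \frac{1}{51730}\right) = - \frac{7510}{46557} + \frac{\sqrt{97}}{465570}$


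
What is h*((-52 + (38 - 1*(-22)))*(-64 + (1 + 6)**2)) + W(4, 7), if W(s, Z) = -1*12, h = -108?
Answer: 12948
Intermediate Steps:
W(s, Z) = -12
h*((-52 + (38 - 1*(-22)))*(-64 + (1 + 6)**2)) + W(4, 7) = -108*(-52 + (38 - 1*(-22)))*(-64 + (1 + 6)**2) - 12 = -108*(-52 + (38 + 22))*(-64 + 7**2) - 12 = -108*(-52 + 60)*(-64 + 49) - 12 = -864*(-15) - 12 = -108*(-120) - 12 = 12960 - 12 = 12948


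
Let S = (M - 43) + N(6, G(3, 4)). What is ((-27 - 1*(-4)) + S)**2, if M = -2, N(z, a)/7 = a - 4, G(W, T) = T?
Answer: 4624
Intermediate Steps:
N(z, a) = -28 + 7*a (N(z, a) = 7*(a - 4) = 7*(-4 + a) = -28 + 7*a)
S = -45 (S = (-2 - 43) + (-28 + 7*4) = -45 + (-28 + 28) = -45 + 0 = -45)
((-27 - 1*(-4)) + S)**2 = ((-27 - 1*(-4)) - 45)**2 = ((-27 + 4) - 45)**2 = (-23 - 45)**2 = (-68)**2 = 4624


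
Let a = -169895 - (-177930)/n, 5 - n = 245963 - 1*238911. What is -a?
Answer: 44349185/261 ≈ 1.6992e+5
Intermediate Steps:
n = -7047 (n = 5 - (245963 - 1*238911) = 5 - (245963 - 238911) = 5 - 1*7052 = 5 - 7052 = -7047)
a = -44349185/261 (a = -169895 - (-177930)/(-7047) = -169895 - (-177930)*(-1)/7047 = -169895 - 1*6590/261 = -169895 - 6590/261 = -44349185/261 ≈ -1.6992e+5)
-a = -1*(-44349185/261) = 44349185/261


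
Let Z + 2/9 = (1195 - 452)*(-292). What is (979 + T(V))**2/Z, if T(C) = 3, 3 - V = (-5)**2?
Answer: -4339458/976303 ≈ -4.4448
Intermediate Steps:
V = -22 (V = 3 - 1*(-5)**2 = 3 - 1*25 = 3 - 25 = -22)
Z = -1952606/9 (Z = -2/9 + (1195 - 452)*(-292) = -2/9 + 743*(-292) = -2/9 - 216956 = -1952606/9 ≈ -2.1696e+5)
(979 + T(V))**2/Z = (979 + 3)**2/(-1952606/9) = 982**2*(-9/1952606) = 964324*(-9/1952606) = -4339458/976303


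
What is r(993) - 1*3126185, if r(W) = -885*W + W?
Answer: -4003997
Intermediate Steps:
r(W) = -884*W
r(993) - 1*3126185 = -884*993 - 1*3126185 = -877812 - 3126185 = -4003997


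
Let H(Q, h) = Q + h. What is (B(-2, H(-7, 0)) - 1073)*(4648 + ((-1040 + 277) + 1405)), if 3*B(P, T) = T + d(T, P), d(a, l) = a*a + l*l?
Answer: -16785170/3 ≈ -5.5951e+6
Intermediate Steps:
d(a, l) = a² + l²
B(P, T) = T/3 + P²/3 + T²/3 (B(P, T) = (T + (T² + P²))/3 = (T + (P² + T²))/3 = (T + P² + T²)/3 = T/3 + P²/3 + T²/3)
(B(-2, H(-7, 0)) - 1073)*(4648 + ((-1040 + 277) + 1405)) = (((-7 + 0)/3 + (⅓)*(-2)² + (-7 + 0)²/3) - 1073)*(4648 + ((-1040 + 277) + 1405)) = (((⅓)*(-7) + (⅓)*4 + (⅓)*(-7)²) - 1073)*(4648 + (-763 + 1405)) = ((-7/3 + 4/3 + (⅓)*49) - 1073)*(4648 + 642) = ((-7/3 + 4/3 + 49/3) - 1073)*5290 = (46/3 - 1073)*5290 = -3173/3*5290 = -16785170/3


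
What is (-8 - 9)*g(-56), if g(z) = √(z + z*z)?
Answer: -34*√770 ≈ -943.46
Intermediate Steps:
g(z) = √(z + z²)
(-8 - 9)*g(-56) = (-8 - 9)*√(-56*(1 - 56)) = -17*2*√770 = -34*√770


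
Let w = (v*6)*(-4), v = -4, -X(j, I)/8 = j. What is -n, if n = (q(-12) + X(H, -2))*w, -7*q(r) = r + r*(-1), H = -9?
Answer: -6912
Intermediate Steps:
X(j, I) = -8*j
q(r) = 0 (q(r) = -(r + r*(-1))/7 = -(r - r)/7 = -⅐*0 = 0)
w = 96 (w = -4*6*(-4) = -24*(-4) = 96)
n = 6912 (n = (0 - 8*(-9))*96 = (0 + 72)*96 = 72*96 = 6912)
-n = -1*6912 = -6912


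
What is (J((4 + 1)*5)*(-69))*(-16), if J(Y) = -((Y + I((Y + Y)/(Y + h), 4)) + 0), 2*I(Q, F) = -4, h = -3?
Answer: -25392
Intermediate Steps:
I(Q, F) = -2 (I(Q, F) = (½)*(-4) = -2)
J(Y) = 2 - Y (J(Y) = -((Y - 2) + 0) = -((-2 + Y) + 0) = -(-2 + Y) = 2 - Y)
(J((4 + 1)*5)*(-69))*(-16) = ((2 - (4 + 1)*5)*(-69))*(-16) = ((2 - 5*5)*(-69))*(-16) = ((2 - 1*25)*(-69))*(-16) = ((2 - 25)*(-69))*(-16) = -23*(-69)*(-16) = 1587*(-16) = -25392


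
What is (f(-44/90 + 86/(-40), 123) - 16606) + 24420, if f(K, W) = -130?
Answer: 7684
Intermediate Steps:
(f(-44/90 + 86/(-40), 123) - 16606) + 24420 = (-130 - 16606) + 24420 = -16736 + 24420 = 7684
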